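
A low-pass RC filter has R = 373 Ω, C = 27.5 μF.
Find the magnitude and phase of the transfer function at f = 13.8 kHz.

Step 1 — Angular frequency: ω = 2π·1.38e+04 = 8.671e+04 rad/s.
Step 2 — Transfer function: H(jω) = 1/(1 + jωRC).
Step 3 — Denominator: 1 + jωRC = 1 + j·8.671e+04·373·2.75e-05 = 1 + j889.4.
Step 4 — H = 1.264e-06 - j0.001124.
Step 5 — Magnitude: |H| = 0.001124 (-59.0 dB); phase: φ = -89.9°.

|H| = 0.001124 (-59.0 dB), φ = -89.9°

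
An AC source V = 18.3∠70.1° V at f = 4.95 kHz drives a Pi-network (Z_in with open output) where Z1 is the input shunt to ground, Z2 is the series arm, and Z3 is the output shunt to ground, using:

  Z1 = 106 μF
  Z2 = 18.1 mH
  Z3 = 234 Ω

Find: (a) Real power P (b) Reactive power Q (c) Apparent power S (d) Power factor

Step 1 — Angular frequency: ω = 2π·f = 2π·4950 = 3.11e+04 rad/s.
Step 2 — Component impedances:
  Z1: Z = 1/(jωC) = -j/(ω·C) = 0 - j0.3033 Ω
  Z2: Z = jωL = j·3.11e+04·0.0181 = 0 + j562.9 Ω
  Z3: Z = R = 234 Ω
Step 3 — With open output, the series arm Z2 and the output shunt Z3 appear in series to ground: Z2 + Z3 = 234 + j562.9 Ω.
Step 4 — Parallel with input shunt Z1: Z_in = Z1 || (Z2 + Z3) = 5.798e-05 - j0.3035 Ω = 0.3035∠-90.0° Ω.
Step 5 — Source phasor: V = 18.3∠70.1° V = 6.229 + j17.21 V.
Step 6 — Current: I = V / Z = -56.7 + j20.54 A = 60.3∠160.1° A.
Step 7 — Complex power: S = V·I* = 0.2108 - j1104 VA.
Step 8 — Real power: P = Re(S) = 0.2108 W.
Step 9 — Reactive power: Q = Im(S) = -1104 VAR.
Step 10 — Apparent power: |S| = 1104 VA.
Step 11 — Power factor: PF = P/|S| = 0.0001911 (leading).

(a) P = 0.2108 W  (b) Q = -1104 VAR  (c) S = 1104 VA  (d) PF = 0.0001911 (leading)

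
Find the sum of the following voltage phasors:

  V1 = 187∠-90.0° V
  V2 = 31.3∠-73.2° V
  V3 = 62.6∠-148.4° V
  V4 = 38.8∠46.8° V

Step 1 — Convert each phasor to rectangular form:
  V1 = 187·(cos(-90.0°) + j·sin(-90.0°)) = 0 - j187 V
  V2 = 31.3·(cos(-73.2°) + j·sin(-73.2°)) = 9.047 - j29.96 V
  V3 = 62.6·(cos(-148.4°) + j·sin(-148.4°)) = -53.32 - j32.8 V
  V4 = 38.8·(cos(46.8°) + j·sin(46.8°)) = 26.56 + j28.28 V
Step 2 — Sum components: V_total = -17.71 - j221.5 V.
Step 3 — Convert to polar: |V_total| = 222.2 V, ∠V_total = -94.6°.

V_total = 222.2∠-94.6° V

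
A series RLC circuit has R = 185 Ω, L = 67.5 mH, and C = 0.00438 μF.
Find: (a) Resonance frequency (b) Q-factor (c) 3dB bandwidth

Step 1 — Resonance condition Im(Z)=0 gives ω₀ = 1/√(LC).
Step 2 — ω₀ = 1/√(0.0675·4.38e-09) = 5.816e+04 rad/s.
Step 3 — f₀ = ω₀/(2π) = 9256 Hz.
Step 4 — Series Q: Q = ω₀L/R = 5.816e+04·0.0675/185 = 21.22.
Step 5 — 3dB bandwidth: Δω = ω₀/Q = 2741 rad/s; BW = Δω/(2π) = 436.2 Hz.

(a) f₀ = 9256 Hz  (b) Q = 21.22  (c) BW = 436.2 Hz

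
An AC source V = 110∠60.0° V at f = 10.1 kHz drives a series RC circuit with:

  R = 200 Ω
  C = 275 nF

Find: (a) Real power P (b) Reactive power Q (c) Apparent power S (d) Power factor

Step 1 — Angular frequency: ω = 2π·f = 2π·1.01e+04 = 6.346e+04 rad/s.
Step 2 — Component impedances:
  R: Z = R = 200 Ω
  C: Z = 1/(jωC) = -j/(ω·C) = 0 - j57.3 Ω
Step 3 — Series combination: Z_total = R + C = 200 - j57.3 Ω = 208∠-16.0° Ω.
Step 4 — Source phasor: V = 110∠60.0° V = 55 + j95.26 V.
Step 5 — Current: I = V / Z = 0.128 + j0.513 A = 0.5287∠76.0° A.
Step 6 — Complex power: S = V·I* = 55.91 - j16.02 VA.
Step 7 — Real power: P = Re(S) = 55.91 W.
Step 8 — Reactive power: Q = Im(S) = -16.02 VAR.
Step 9 — Apparent power: |S| = 58.16 VA.
Step 10 — Power factor: PF = P/|S| = 0.9613 (leading).

(a) P = 55.91 W  (b) Q = -16.02 VAR  (c) S = 58.16 VA  (d) PF = 0.9613 (leading)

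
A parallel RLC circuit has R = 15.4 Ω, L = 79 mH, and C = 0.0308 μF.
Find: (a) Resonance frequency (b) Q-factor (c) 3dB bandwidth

Step 1 — Resonance: ω₀ = 1/√(LC) = 1/√(0.079·3.08e-08) = 2.027e+04 rad/s.
Step 2 — f₀ = ω₀/(2π) = 3226 Hz.
Step 3 — Parallel Q: Q = R/(ω₀L) = 15.4/(2.027e+04·0.079) = 0.009616.
Step 4 — Bandwidth: Δω = ω₀/Q = 2.108e+06 rad/s; BW = Δω/(2π) = 3.355e+05 Hz.

(a) f₀ = 3226 Hz  (b) Q = 0.009616  (c) BW = 3.355e+05 Hz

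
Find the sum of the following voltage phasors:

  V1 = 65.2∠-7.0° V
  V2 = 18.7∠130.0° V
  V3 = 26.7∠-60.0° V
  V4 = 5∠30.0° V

Step 1 — Convert each phasor to rectangular form:
  V1 = 65.2·(cos(-7.0°) + j·sin(-7.0°)) = 64.71 - j7.946 V
  V2 = 18.7·(cos(130.0°) + j·sin(130.0°)) = -12.02 + j14.33 V
  V3 = 26.7·(cos(-60.0°) + j·sin(-60.0°)) = 13.35 - j23.12 V
  V4 = 5·(cos(30.0°) + j·sin(30.0°)) = 4.33 + j2.5 V
Step 2 — Sum components: V_total = 70.37 - j14.24 V.
Step 3 — Convert to polar: |V_total| = 71.8 V, ∠V_total = -11.4°.

V_total = 71.8∠-11.4° V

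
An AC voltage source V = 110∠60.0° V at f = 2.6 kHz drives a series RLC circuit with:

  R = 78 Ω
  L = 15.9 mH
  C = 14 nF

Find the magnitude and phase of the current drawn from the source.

Step 1 — Angular frequency: ω = 2π·f = 2π·2600 = 1.634e+04 rad/s.
Step 2 — Component impedances:
  R: Z = R = 78 Ω
  L: Z = jωL = j·1.634e+04·0.0159 = 0 + j259.7 Ω
  C: Z = 1/(jωC) = -j/(ω·C) = 0 - j4372 Ω
Step 3 — Series combination: Z_total = R + L + C = 78 - j4113 Ω = 4113∠-88.9° Ω.
Step 4 — Source phasor: V = 110∠60.0° V = 55 + j95.26 V.
Step 5 — Ohm's law: I = V / Z_total = (55 + j95.26) / (78 - j4113) = -0.0229 + j0.01381 A.
Step 6 — Convert to polar: |I| = 0.02674 A, ∠I = 148.9°.

I = 0.02674∠148.9° A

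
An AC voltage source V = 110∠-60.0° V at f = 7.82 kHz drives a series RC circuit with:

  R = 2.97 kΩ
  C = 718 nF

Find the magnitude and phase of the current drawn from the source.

Step 1 — Angular frequency: ω = 2π·f = 2π·7820 = 4.913e+04 rad/s.
Step 2 — Component impedances:
  R: Z = R = 2970 Ω
  C: Z = 1/(jωC) = -j/(ω·C) = 0 - j28.35 Ω
Step 3 — Series combination: Z_total = R + C = 2970 - j28.35 Ω = 2970∠-0.5° Ω.
Step 4 — Source phasor: V = 110∠-60.0° V = 55 - j95.26 V.
Step 5 — Ohm's law: I = V / Z_total = (55 - j95.26) / (2970 - j28.35) = 0.01882 - j0.0319 A.
Step 6 — Convert to polar: |I| = 0.03704 A, ∠I = -59.5°.

I = 0.03704∠-59.5° A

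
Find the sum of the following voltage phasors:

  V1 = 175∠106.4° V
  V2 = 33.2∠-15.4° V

Step 1 — Convert each phasor to rectangular form:
  V1 = 175·(cos(106.4°) + j·sin(106.4°)) = -49.41 + j167.9 V
  V2 = 33.2·(cos(-15.4°) + j·sin(-15.4°)) = 32.01 - j8.816 V
Step 2 — Sum components: V_total = -17.4 + j159.1 V.
Step 3 — Convert to polar: |V_total| = 160 V, ∠V_total = 96.2°.

V_total = 160∠96.2° V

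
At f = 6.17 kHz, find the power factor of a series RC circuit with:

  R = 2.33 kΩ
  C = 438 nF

Step 1 — Angular frequency: ω = 2π·f = 2π·6170 = 3.877e+04 rad/s.
Step 2 — Component impedances:
  R: Z = R = 2330 Ω
  C: Z = 1/(jωC) = -j/(ω·C) = 0 - j58.89 Ω
Step 3 — Series combination: Z_total = R + C = 2330 - j58.89 Ω = 2331∠-1.4° Ω.
Step 4 — Power factor: PF = cos(φ) = Re(Z)/|Z| = 2330/2330.7 = 0.9997.
Step 5 — Type: Im(Z) = -58.89 ⇒ leading (phase φ = -1.4°).

PF = 0.9997 (leading, φ = -1.4°)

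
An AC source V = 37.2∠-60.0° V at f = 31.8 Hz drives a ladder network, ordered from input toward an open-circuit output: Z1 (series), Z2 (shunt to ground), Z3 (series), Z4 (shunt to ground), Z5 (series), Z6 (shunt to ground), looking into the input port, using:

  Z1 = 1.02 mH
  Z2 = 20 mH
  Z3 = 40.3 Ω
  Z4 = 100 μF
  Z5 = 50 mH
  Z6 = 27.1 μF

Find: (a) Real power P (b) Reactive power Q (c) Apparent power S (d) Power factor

Step 1 — Angular frequency: ω = 2π·f = 2π·31.8 = 199.8 rad/s.
Step 2 — Component impedances:
  Z1: Z = jωL = j·199.8·0.00102 = 0 + j0.2038 Ω
  Z2: Z = jωL = j·199.8·0.02 = 0 + j3.996 Ω
  Z3: Z = R = 40.3 Ω
  Z4: Z = 1/(jωC) = -j/(ω·C) = 0 - j50.05 Ω
  Z5: Z = jωL = j·199.8·0.05 = 0 + j9.99 Ω
  Z6: Z = 1/(jωC) = -j/(ω·C) = 0 - j184.7 Ω
Step 3 — Ladder network (open output): work backward from the far end, alternating series and parallel combinations. Z_in = 0.2264 + j4.396 Ω = 4.402∠87.1° Ω.
Step 4 — Source phasor: V = 37.2∠-60.0° V = 18.6 - j32.22 V.
Step 5 — Current: I = V / Z = -7.092 - j4.596 A = 8.451∠-147.1° A.
Step 6 — Complex power: S = V·I* = 16.17 + j314 VA.
Step 7 — Real power: P = Re(S) = 16.17 W.
Step 8 — Reactive power: Q = Im(S) = 314 VAR.
Step 9 — Apparent power: |S| = 314.4 VA.
Step 10 — Power factor: PF = P/|S| = 0.05143 (lagging).

(a) P = 16.17 W  (b) Q = 314 VAR  (c) S = 314.4 VA  (d) PF = 0.05143 (lagging)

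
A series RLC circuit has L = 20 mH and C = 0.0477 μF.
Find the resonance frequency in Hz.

Step 1 — Resonance condition Im(Z)=0 gives ω₀ = 1/√(LC).
Step 2 — ω₀ = 1/√(0.02·4.77e-08) = 3.238e+04 rad/s.
Step 3 — f₀ = ω₀/(2π) = 5153 Hz.

f₀ = 5153 Hz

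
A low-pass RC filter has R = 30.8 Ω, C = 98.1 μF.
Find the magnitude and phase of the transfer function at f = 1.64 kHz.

Step 1 — Angular frequency: ω = 2π·1640 = 1.03e+04 rad/s.
Step 2 — Transfer function: H(jω) = 1/(1 + jωRC).
Step 3 — Denominator: 1 + jωRC = 1 + j·1.03e+04·30.8·9.81e-05 = 1 + j31.13.
Step 4 — H = 0.001031 - j0.03209.
Step 5 — Magnitude: |H| = 0.0321 (-29.9 dB); phase: φ = -88.2°.

|H| = 0.0321 (-29.9 dB), φ = -88.2°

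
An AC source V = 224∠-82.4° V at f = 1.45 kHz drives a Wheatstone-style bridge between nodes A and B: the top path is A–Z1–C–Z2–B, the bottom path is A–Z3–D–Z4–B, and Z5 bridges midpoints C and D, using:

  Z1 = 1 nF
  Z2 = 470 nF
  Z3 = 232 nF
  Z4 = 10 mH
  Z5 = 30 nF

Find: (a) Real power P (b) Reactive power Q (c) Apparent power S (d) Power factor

Step 1 — Angular frequency: ω = 2π·f = 2π·1450 = 9111 rad/s.
Step 2 — Component impedances:
  Z1: Z = 1/(jωC) = -j/(ω·C) = 0 - j1.098e+05 Ω
  Z2: Z = 1/(jωC) = -j/(ω·C) = 0 - j233.5 Ω
  Z3: Z = 1/(jωC) = -j/(ω·C) = 0 - j473.1 Ω
  Z4: Z = jωL = j·9111·0.01 = 0 + j91.11 Ω
  Z5: Z = 1/(jωC) = -j/(ω·C) = 0 - j3659 Ω
Step 3 — Bridge requires nodal analysis (the Z5 bridge couples midpoints C and D, so the two paths cannot be reduced to a simple series/parallel combination). Setting node B to ground and injecting 1 A at node A, the 3-node admittance system at A, C, D solves to V_A = Z_AB = 0 - j378.5 Ω = 378.5∠-90.0° Ω.
Step 4 — Source phasor: V = 224∠-82.4° V = 29.63 - j222 V.
Step 5 — Current: I = V / Z = 0.5866 + j0.07828 A = 0.5918∠7.6° A.
Step 6 — Complex power: S = V·I* = 0 - j132.6 VA.
Step 7 — Real power: P = Re(S) = 0 W.
Step 8 — Reactive power: Q = Im(S) = -132.6 VAR.
Step 9 — Apparent power: |S| = 132.6 VA.
Step 10 — Power factor: PF = P/|S| = 0 (leading).

(a) P = 0 W  (b) Q = -132.6 VAR  (c) S = 132.6 VA  (d) PF = 0 (leading)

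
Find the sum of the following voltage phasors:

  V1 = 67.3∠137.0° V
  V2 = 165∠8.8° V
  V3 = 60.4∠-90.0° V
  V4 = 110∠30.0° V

Step 1 — Convert each phasor to rectangular form:
  V1 = 67.3·(cos(137.0°) + j·sin(137.0°)) = -49.22 + j45.9 V
  V2 = 165·(cos(8.8°) + j·sin(8.8°)) = 163.1 + j25.24 V
  V3 = 60.4·(cos(-90.0°) + j·sin(-90.0°)) = 0 - j60.4 V
  V4 = 110·(cos(30.0°) + j·sin(30.0°)) = 95.26 + j55 V
Step 2 — Sum components: V_total = 209.1 + j65.74 V.
Step 3 — Convert to polar: |V_total| = 219.2 V, ∠V_total = 17.5°.

V_total = 219.2∠17.5° V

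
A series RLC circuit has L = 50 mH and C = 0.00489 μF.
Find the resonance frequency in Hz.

Step 1 — Resonance condition Im(Z)=0 gives ω₀ = 1/√(LC).
Step 2 — ω₀ = 1/√(0.05·4.89e-09) = 6.395e+04 rad/s.
Step 3 — f₀ = ω₀/(2π) = 1.018e+04 Hz.

f₀ = 1.018e+04 Hz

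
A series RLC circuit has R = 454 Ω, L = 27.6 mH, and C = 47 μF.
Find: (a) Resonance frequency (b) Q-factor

Step 1 — Resonance condition Im(Z)=0 gives ω₀ = 1/√(LC).
Step 2 — ω₀ = 1/√(0.0276·4.7e-05) = 878 rad/s.
Step 3 — f₀ = ω₀/(2π) = 139.7 Hz.
Step 4 — Series Q: Q = ω₀L/R = 878·0.0276/454 = 0.05338.

(a) f₀ = 139.7 Hz  (b) Q = 0.05338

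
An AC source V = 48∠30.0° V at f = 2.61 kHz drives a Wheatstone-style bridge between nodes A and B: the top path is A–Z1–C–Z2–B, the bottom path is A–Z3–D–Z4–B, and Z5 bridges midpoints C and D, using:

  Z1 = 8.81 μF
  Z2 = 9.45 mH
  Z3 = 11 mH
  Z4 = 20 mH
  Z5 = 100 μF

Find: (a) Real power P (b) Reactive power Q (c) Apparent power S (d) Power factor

Step 1 — Angular frequency: ω = 2π·f = 2π·2610 = 1.64e+04 rad/s.
Step 2 — Component impedances:
  Z1: Z = 1/(jωC) = -j/(ω·C) = 0 - j6.922 Ω
  Z2: Z = jωL = j·1.64e+04·0.00945 = 0 + j155 Ω
  Z3: Z = jωL = j·1.64e+04·0.011 = 0 + j180.4 Ω
  Z4: Z = jωL = j·1.64e+04·0.02 = 0 + j328 Ω
  Z5: Z = 1/(jωC) = -j/(ω·C) = 0 - j0.6098 Ω
Step 3 — Bridge requires nodal analysis (the Z5 bridge couples midpoints C and D, so the two paths cannot be reduced to a simple series/parallel combination). Setting node B to ground and injecting 1 A at node A, the 3-node admittance system at A, C, D solves to V_A = Z_AB = 0 + j97.97 Ω = 97.97∠90.0° Ω.
Step 4 — Source phasor: V = 48∠30.0° V = 41.57 + j24 V.
Step 5 — Current: I = V / Z = 0.245 - j0.4243 A = 0.49∠-60.0° A.
Step 6 — Complex power: S = V·I* = 0 + j23.52 VA.
Step 7 — Real power: P = Re(S) = 0 W.
Step 8 — Reactive power: Q = Im(S) = 23.52 VAR.
Step 9 — Apparent power: |S| = 23.52 VA.
Step 10 — Power factor: PF = P/|S| = 0 (lagging).

(a) P = 0 W  (b) Q = 23.52 VAR  (c) S = 23.52 VA  (d) PF = 0 (lagging)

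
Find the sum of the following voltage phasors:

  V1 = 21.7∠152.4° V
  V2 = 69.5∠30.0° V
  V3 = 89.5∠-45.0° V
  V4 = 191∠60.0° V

Step 1 — Convert each phasor to rectangular form:
  V1 = 21.7·(cos(152.4°) + j·sin(152.4°)) = -19.23 + j10.05 V
  V2 = 69.5·(cos(30.0°) + j·sin(30.0°)) = 60.19 + j34.75 V
  V3 = 89.5·(cos(-45.0°) + j·sin(-45.0°)) = 63.29 - j63.29 V
  V4 = 191·(cos(60.0°) + j·sin(60.0°)) = 95.5 + j165.4 V
Step 2 — Sum components: V_total = 199.7 + j146.9 V.
Step 3 — Convert to polar: |V_total| = 248 V, ∠V_total = 36.3°.

V_total = 248∠36.3° V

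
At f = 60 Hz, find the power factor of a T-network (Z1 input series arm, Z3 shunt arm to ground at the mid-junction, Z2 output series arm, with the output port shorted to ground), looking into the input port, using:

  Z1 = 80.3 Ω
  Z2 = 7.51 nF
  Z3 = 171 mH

Step 1 — Angular frequency: ω = 2π·f = 2π·60 = 377 rad/s.
Step 2 — Component impedances:
  Z1: Z = R = 80.3 Ω
  Z2: Z = 1/(jωC) = -j/(ω·C) = 0 - j3.532e+05 Ω
  Z3: Z = jωL = j·377·0.171 = 0 + j64.47 Ω
Step 3 — With the output port shorted to ground, the output series arm Z2 runs from the junction to ground; the shunt arm Z3 also runs from the junction to ground. They appear in parallel: Z3 || Z2 = 0 + j64.48 Ω.
Step 4 — Series with input arm Z1: Z_in = Z1 + (Z3 || Z2) = 80.3 + j64.48 Ω = 103∠38.8° Ω.
Step 5 — Power factor: PF = cos(φ) = Re(Z)/|Z| = 80.3/102.983 = 0.7797.
Step 6 — Type: Im(Z) = 64.48 ⇒ lagging (phase φ = 38.8°).

PF = 0.7797 (lagging, φ = 38.8°)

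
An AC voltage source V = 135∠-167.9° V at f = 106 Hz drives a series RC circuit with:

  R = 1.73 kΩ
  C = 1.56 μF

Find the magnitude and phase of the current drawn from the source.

Step 1 — Angular frequency: ω = 2π·f = 2π·106 = 666 rad/s.
Step 2 — Component impedances:
  R: Z = R = 1730 Ω
  C: Z = 1/(jωC) = -j/(ω·C) = 0 - j962.5 Ω
Step 3 — Series combination: Z_total = R + C = 1730 - j962.5 Ω = 1980∠-29.1° Ω.
Step 4 — Source phasor: V = 135∠-167.9° V = -132 - j28.3 V.
Step 5 — Ohm's law: I = V / Z_total = (-132 - j28.3) / (1730 - j962.5) = -0.05132 - j0.04491 A.
Step 6 — Convert to polar: |I| = 0.06819 A, ∠I = -138.8°.

I = 0.06819∠-138.8° A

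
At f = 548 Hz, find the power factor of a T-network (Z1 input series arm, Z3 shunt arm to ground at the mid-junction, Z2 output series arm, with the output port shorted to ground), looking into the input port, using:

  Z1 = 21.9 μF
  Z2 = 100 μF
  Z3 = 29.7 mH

Step 1 — Angular frequency: ω = 2π·f = 2π·548 = 3443 rad/s.
Step 2 — Component impedances:
  Z1: Z = 1/(jωC) = -j/(ω·C) = 0 - j13.26 Ω
  Z2: Z = 1/(jωC) = -j/(ω·C) = 0 - j2.904 Ω
  Z3: Z = jωL = j·3443·0.0297 = 0 + j102.3 Ω
Step 3 — With the output port shorted to ground, the output series arm Z2 runs from the junction to ground; the shunt arm Z3 also runs from the junction to ground. They appear in parallel: Z3 || Z2 = 0 - j2.989 Ω.
Step 4 — Series with input arm Z1: Z_in = Z1 + (Z3 || Z2) = 0 - j16.25 Ω = 16.25∠-90.0° Ω.
Step 5 — Power factor: PF = cos(φ) = Re(Z)/|Z| = 0/16.25 = 0.
Step 6 — Type: Im(Z) = -16.25 ⇒ leading (phase φ = -90.0°).

PF = 0 (leading, φ = -90.0°)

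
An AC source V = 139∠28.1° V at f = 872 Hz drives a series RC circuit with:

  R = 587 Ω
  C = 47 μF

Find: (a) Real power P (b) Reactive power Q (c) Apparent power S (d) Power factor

Step 1 — Angular frequency: ω = 2π·f = 2π·872 = 5479 rad/s.
Step 2 — Component impedances:
  R: Z = R = 587 Ω
  C: Z = 1/(jωC) = -j/(ω·C) = 0 - j3.883 Ω
Step 3 — Series combination: Z_total = R + C = 587 - j3.883 Ω = 587∠-0.4° Ω.
Step 4 — Source phasor: V = 139∠28.1° V = 122.6 + j65.47 V.
Step 5 — Current: I = V / Z = 0.2081 + j0.1129 A = 0.2368∠28.5° A.
Step 6 — Complex power: S = V·I* = 32.91 - j0.2177 VA.
Step 7 — Real power: P = Re(S) = 32.91 W.
Step 8 — Reactive power: Q = Im(S) = -0.2177 VAR.
Step 9 — Apparent power: |S| = 32.91 VA.
Step 10 — Power factor: PF = P/|S| = 1 (leading).

(a) P = 32.91 W  (b) Q = -0.2177 VAR  (c) S = 32.91 VA  (d) PF = 1 (leading)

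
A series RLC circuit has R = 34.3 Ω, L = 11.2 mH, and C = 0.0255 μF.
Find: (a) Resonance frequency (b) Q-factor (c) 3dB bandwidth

Step 1 — Resonance: ω₀ = 1/√(LC) = 1/√(0.0112·2.55e-08) = 5.917e+04 rad/s.
Step 2 — f₀ = ω₀/(2π) = 9418 Hz.
Step 3 — Series Q: Q = ω₀L/R = 5.917e+04·0.0112/34.3 = 19.32.
Step 4 — Bandwidth: Δω = ω₀/Q = 3062 rad/s; BW = Δω/(2π) = 487.4 Hz.

(a) f₀ = 9418 Hz  (b) Q = 19.32  (c) BW = 487.4 Hz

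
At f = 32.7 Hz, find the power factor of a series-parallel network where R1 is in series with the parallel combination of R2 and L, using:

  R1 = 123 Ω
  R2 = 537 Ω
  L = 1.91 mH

Step 1 — Angular frequency: ω = 2π·f = 2π·32.7 = 205.5 rad/s.
Step 2 — Component impedances:
  R1: Z = R = 123 Ω
  R2: Z = R = 537 Ω
  L: Z = jωL = j·205.5·0.00191 = 0 + j0.3924 Ω
Step 3 — Parallel branch: R2 || L = 1/(1/R2 + 1/L) = 0.0002868 + j0.3924 Ω.
Step 4 — Series with R1: Z_total = R1 + (R2 || L) = 123 + j0.3924 Ω = 123∠0.2° Ω.
Step 5 — Power factor: PF = cos(φ) = Re(Z)/|Z| = 123/123 = 1.
Step 6 — Type: Im(Z) = 0.3924 ⇒ lagging (phase φ = 0.2°).

PF = 1 (lagging, φ = 0.2°)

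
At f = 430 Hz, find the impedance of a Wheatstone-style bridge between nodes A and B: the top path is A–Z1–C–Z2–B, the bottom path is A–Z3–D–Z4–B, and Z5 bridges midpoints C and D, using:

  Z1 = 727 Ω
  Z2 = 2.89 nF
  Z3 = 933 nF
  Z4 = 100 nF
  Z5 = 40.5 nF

Step 1 — Angular frequency: ω = 2π·f = 2π·430 = 2702 rad/s.
Step 2 — Component impedances:
  Z1: Z = R = 727 Ω
  Z2: Z = 1/(jωC) = -j/(ω·C) = 0 - j1.281e+05 Ω
  Z3: Z = 1/(jωC) = -j/(ω·C) = 0 - j396.7 Ω
  Z4: Z = 1/(jωC) = -j/(ω·C) = 0 - j3701 Ω
  Z5: Z = 1/(jωC) = -j/(ω·C) = 0 - j9139 Ω
Step 3 — Bridge requires nodal analysis (the Z5 bridge couples midpoints C and D, so the two paths cannot be reduced to a simple series/parallel combination). Setting node B to ground and injecting 1 A at node A, the 3-node admittance system at A, C, D solves to V_A = Z_AB = 3.661 - j3956 Ω = 3956∠-89.9° Ω.

Z = 3.661 - j3956 Ω = 3956∠-89.9° Ω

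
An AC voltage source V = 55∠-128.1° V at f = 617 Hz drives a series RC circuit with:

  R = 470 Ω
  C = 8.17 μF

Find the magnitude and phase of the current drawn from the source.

Step 1 — Angular frequency: ω = 2π·f = 2π·617 = 3877 rad/s.
Step 2 — Component impedances:
  R: Z = R = 470 Ω
  C: Z = 1/(jωC) = -j/(ω·C) = 0 - j31.57 Ω
Step 3 — Series combination: Z_total = R + C = 470 - j31.57 Ω = 471.1∠-3.8° Ω.
Step 4 — Source phasor: V = 55∠-128.1° V = -33.94 - j43.28 V.
Step 5 — Ohm's law: I = V / Z_total = (-33.94 - j43.28) / (470 - j31.57) = -0.06572 - j0.0965 A.
Step 6 — Convert to polar: |I| = 0.1168 A, ∠I = -124.3°.

I = 0.1168∠-124.3° A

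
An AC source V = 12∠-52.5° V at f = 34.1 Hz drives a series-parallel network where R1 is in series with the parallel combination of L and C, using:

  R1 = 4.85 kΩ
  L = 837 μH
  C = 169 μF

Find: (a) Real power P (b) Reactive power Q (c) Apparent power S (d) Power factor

Step 1 — Angular frequency: ω = 2π·f = 2π·34.1 = 214.3 rad/s.
Step 2 — Component impedances:
  R1: Z = R = 4850 Ω
  L: Z = jωL = j·214.3·0.000837 = 0 + j0.1793 Ω
  C: Z = 1/(jωC) = -j/(ω·C) = 0 - j27.62 Ω
Step 3 — Parallel branch: L || C = 1/(1/L + 1/C) = 0 + j0.1805 Ω.
Step 4 — Series with R1: Z_total = R1 + (L || C) = 4850 + j0.1805 Ω = 4850∠0.0° Ω.
Step 5 — Source phasor: V = 12∠-52.5° V = 7.305 - j9.52 V.
Step 6 — Current: I = V / Z = 0.001506 - j0.001963 A = 0.002474∠-52.5° A.
Step 7 — Complex power: S = V·I* = 0.02969 + j1.105e-06 VA.
Step 8 — Real power: P = Re(S) = 0.02969 W.
Step 9 — Reactive power: Q = Im(S) = 1.105e-06 VAR.
Step 10 — Apparent power: |S| = 0.02969 VA.
Step 11 — Power factor: PF = P/|S| = 1 (lagging).

(a) P = 0.02969 W  (b) Q = 1.105e-06 VAR  (c) S = 0.02969 VA  (d) PF = 1 (lagging)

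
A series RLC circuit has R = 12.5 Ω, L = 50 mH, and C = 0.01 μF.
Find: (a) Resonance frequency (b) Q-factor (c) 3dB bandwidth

Step 1 — Resonance: ω₀ = 1/√(LC) = 1/√(0.05·1e-08) = 4.472e+04 rad/s.
Step 2 — f₀ = ω₀/(2π) = 7118 Hz.
Step 3 — Series Q: Q = ω₀L/R = 4.472e+04·0.05/12.5 = 178.9.
Step 4 — Bandwidth: Δω = ω₀/Q = 250 rad/s; BW = Δω/(2π) = 39.79 Hz.

(a) f₀ = 7118 Hz  (b) Q = 178.9  (c) BW = 39.79 Hz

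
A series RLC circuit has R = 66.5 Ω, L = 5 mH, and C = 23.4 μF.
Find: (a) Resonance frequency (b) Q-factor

Step 1 — Resonance condition Im(Z)=0 gives ω₀ = 1/√(LC).
Step 2 — ω₀ = 1/√(0.005·2.34e-05) = 2924 rad/s.
Step 3 — f₀ = ω₀/(2π) = 465.3 Hz.
Step 4 — Series Q: Q = ω₀L/R = 2924·0.005/66.5 = 0.2198.

(a) f₀ = 465.3 Hz  (b) Q = 0.2198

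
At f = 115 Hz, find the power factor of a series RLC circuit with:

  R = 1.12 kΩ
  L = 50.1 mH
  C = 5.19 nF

Step 1 — Angular frequency: ω = 2π·f = 2π·115 = 722.6 rad/s.
Step 2 — Component impedances:
  R: Z = R = 1120 Ω
  L: Z = jωL = j·722.6·0.0501 = 0 + j36.2 Ω
  C: Z = 1/(jωC) = -j/(ω·C) = 0 - j2.667e+05 Ω
Step 3 — Series combination: Z_total = R + L + C = 1120 - j2.666e+05 Ω = 2.666e+05∠-89.8° Ω.
Step 4 — Power factor: PF = cos(φ) = Re(Z)/|Z| = 1120/2.666e+05 = 0.004201.
Step 5 — Type: Im(Z) = -2.666e+05 ⇒ leading (phase φ = -89.8°).

PF = 0.004201 (leading, φ = -89.8°)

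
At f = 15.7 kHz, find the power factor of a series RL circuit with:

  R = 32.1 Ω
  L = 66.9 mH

Step 1 — Angular frequency: ω = 2π·f = 2π·1.57e+04 = 9.865e+04 rad/s.
Step 2 — Component impedances:
  R: Z = R = 32.1 Ω
  L: Z = jωL = j·9.865e+04·0.0669 = 0 + j6599 Ω
Step 3 — Series combination: Z_total = R + L = 32.1 + j6599 Ω = 6599∠89.7° Ω.
Step 4 — Power factor: PF = cos(φ) = Re(Z)/|Z| = 32.1/6599 = 0.004864.
Step 5 — Type: Im(Z) = 6599 ⇒ lagging (phase φ = 89.7°).

PF = 0.004864 (lagging, φ = 89.7°)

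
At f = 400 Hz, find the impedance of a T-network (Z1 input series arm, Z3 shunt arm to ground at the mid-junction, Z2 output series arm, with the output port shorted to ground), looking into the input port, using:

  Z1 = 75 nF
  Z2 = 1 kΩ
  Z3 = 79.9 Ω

Step 1 — Angular frequency: ω = 2π·f = 2π·400 = 2513 rad/s.
Step 2 — Component impedances:
  Z1: Z = 1/(jωC) = -j/(ω·C) = 0 - j5305 Ω
  Z2: Z = R = 1000 Ω
  Z3: Z = R = 79.9 Ω
Step 3 — With the output port shorted to ground, the output series arm Z2 runs from the junction to ground; the shunt arm Z3 also runs from the junction to ground. They appear in parallel: Z3 || Z2 = 73.99 Ω.
Step 4 — Series with input arm Z1: Z_in = Z1 + (Z3 || Z2) = 73.99 - j5305 Ω = 5306∠-89.2° Ω.

Z = 73.99 - j5305 Ω = 5306∠-89.2° Ω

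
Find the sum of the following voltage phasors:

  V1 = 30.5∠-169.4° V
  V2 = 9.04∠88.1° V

Step 1 — Convert each phasor to rectangular form:
  V1 = 30.5·(cos(-169.4°) + j·sin(-169.4°)) = -29.98 - j5.611 V
  V2 = 9.04·(cos(88.1°) + j·sin(88.1°)) = 0.2997 + j9.035 V
Step 2 — Sum components: V_total = -29.68 + j3.425 V.
Step 3 — Convert to polar: |V_total| = 29.88 V, ∠V_total = 173.4°.

V_total = 29.88∠173.4° V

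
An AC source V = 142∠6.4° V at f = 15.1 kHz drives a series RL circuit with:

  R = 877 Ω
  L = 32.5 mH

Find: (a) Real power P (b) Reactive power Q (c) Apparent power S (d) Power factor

Step 1 — Angular frequency: ω = 2π·f = 2π·1.51e+04 = 9.488e+04 rad/s.
Step 2 — Component impedances:
  R: Z = R = 877 Ω
  L: Z = jωL = j·9.488e+04·0.0325 = 0 + j3083 Ω
Step 3 — Series combination: Z_total = R + L = 877 + j3083 Ω = 3206∠74.1° Ω.
Step 4 — Source phasor: V = 142∠6.4° V = 141.1 + j15.83 V.
Step 5 — Current: I = V / Z = 0.01679 - j0.04099 A = 0.0443∠-67.7° A.
Step 6 — Complex power: S = V·I* = 1.721 + j6.05 VA.
Step 7 — Real power: P = Re(S) = 1.721 W.
Step 8 — Reactive power: Q = Im(S) = 6.05 VAR.
Step 9 — Apparent power: |S| = 6.29 VA.
Step 10 — Power factor: PF = P/|S| = 0.2736 (lagging).

(a) P = 1.721 W  (b) Q = 6.05 VAR  (c) S = 6.29 VA  (d) PF = 0.2736 (lagging)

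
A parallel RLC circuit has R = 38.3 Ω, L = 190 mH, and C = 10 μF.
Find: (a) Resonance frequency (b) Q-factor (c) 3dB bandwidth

Step 1 — Resonance: ω₀ = 1/√(LC) = 1/√(0.19·1e-05) = 725.5 rad/s.
Step 2 — f₀ = ω₀/(2π) = 115.5 Hz.
Step 3 — Parallel Q: Q = R/(ω₀L) = 38.3/(725.5·0.19) = 0.2779.
Step 4 — Bandwidth: Δω = ω₀/Q = 2611 rad/s; BW = Δω/(2π) = 415.5 Hz.

(a) f₀ = 115.5 Hz  (b) Q = 0.2779  (c) BW = 415.5 Hz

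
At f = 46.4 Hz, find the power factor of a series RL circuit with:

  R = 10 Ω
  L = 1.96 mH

Step 1 — Angular frequency: ω = 2π·f = 2π·46.4 = 291.5 rad/s.
Step 2 — Component impedances:
  R: Z = R = 10 Ω
  L: Z = jωL = j·291.5·0.00196 = 0 + j0.5714 Ω
Step 3 — Series combination: Z_total = R + L = 10 + j0.5714 Ω = 10.02∠3.3° Ω.
Step 4 — Power factor: PF = cos(φ) = Re(Z)/|Z| = 10/10.016 = 0.9984.
Step 5 — Type: Im(Z) = 0.5714 ⇒ lagging (phase φ = 3.3°).

PF = 0.9984 (lagging, φ = 3.3°)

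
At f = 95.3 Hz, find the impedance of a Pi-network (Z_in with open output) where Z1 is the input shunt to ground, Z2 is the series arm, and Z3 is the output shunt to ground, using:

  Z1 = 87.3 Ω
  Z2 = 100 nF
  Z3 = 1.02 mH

Step 1 — Angular frequency: ω = 2π·f = 2π·95.3 = 598.8 rad/s.
Step 2 — Component impedances:
  Z1: Z = R = 87.3 Ω
  Z2: Z = 1/(jωC) = -j/(ω·C) = 0 - j1.67e+04 Ω
  Z3: Z = jωL = j·598.8·0.00102 = 0 + j0.6108 Ω
Step 3 — With open output, the series arm Z2 and the output shunt Z3 appear in series to ground: Z2 + Z3 = 0 - j1.67e+04 Ω.
Step 4 — Parallel with input shunt Z1: Z_in = Z1 || (Z2 + Z3) = 87.3 - j0.4564 Ω = 87.3∠-0.3° Ω.

Z = 87.3 - j0.4564 Ω = 87.3∠-0.3° Ω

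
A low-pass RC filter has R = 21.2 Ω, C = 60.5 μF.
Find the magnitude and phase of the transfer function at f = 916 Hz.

Step 1 — Angular frequency: ω = 2π·916 = 5755 rad/s.
Step 2 — Transfer function: H(jω) = 1/(1 + jωRC).
Step 3 — Denominator: 1 + jωRC = 1 + j·5755·21.2·6.05e-05 = 1 + j7.382.
Step 4 — H = 0.01802 - j0.133.
Step 5 — Magnitude: |H| = 0.1342 (-17.4 dB); phase: φ = -82.3°.

|H| = 0.1342 (-17.4 dB), φ = -82.3°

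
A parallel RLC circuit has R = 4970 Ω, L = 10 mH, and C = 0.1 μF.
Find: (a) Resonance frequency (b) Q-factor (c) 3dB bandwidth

Step 1 — Resonance: ω₀ = 1/√(LC) = 1/√(0.01·1e-07) = 3.162e+04 rad/s.
Step 2 — f₀ = ω₀/(2π) = 5033 Hz.
Step 3 — Parallel Q: Q = R/(ω₀L) = 4970/(3.162e+04·0.01) = 15.72.
Step 4 — Bandwidth: Δω = ω₀/Q = 2012 rad/s; BW = Δω/(2π) = 320.2 Hz.

(a) f₀ = 5033 Hz  (b) Q = 15.72  (c) BW = 320.2 Hz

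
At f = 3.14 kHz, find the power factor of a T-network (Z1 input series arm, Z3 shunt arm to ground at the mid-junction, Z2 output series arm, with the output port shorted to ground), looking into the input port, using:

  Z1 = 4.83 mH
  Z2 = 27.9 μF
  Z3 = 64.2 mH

Step 1 — Angular frequency: ω = 2π·f = 2π·3140 = 1.973e+04 rad/s.
Step 2 — Component impedances:
  Z1: Z = jωL = j·1.973e+04·0.00483 = 0 + j95.29 Ω
  Z2: Z = 1/(jωC) = -j/(ω·C) = 0 - j1.817 Ω
  Z3: Z = jωL = j·1.973e+04·0.0642 = 0 + j1267 Ω
Step 3 — With the output port shorted to ground, the output series arm Z2 runs from the junction to ground; the shunt arm Z3 also runs from the junction to ground. They appear in parallel: Z3 || Z2 = 0 - j1.819 Ω.
Step 4 — Series with input arm Z1: Z_in = Z1 + (Z3 || Z2) = 0 + j93.47 Ω = 93.47∠90.0° Ω.
Step 5 — Power factor: PF = cos(φ) = Re(Z)/|Z| = 0/93.47 = 0.
Step 6 — Type: Im(Z) = 93.47 ⇒ lagging (phase φ = 90.0°).

PF = 0 (lagging, φ = 90.0°)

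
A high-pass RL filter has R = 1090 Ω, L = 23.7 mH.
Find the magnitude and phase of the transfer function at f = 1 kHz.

Step 1 — Angular frequency: ω = 2π·1000 = 6283 rad/s.
Step 2 — Transfer function: H(jω) = jωL/(R + jωL).
Step 3 — Numerator jωL = j·148.9; denominator R + jωL = 1090 + j148.9.
Step 4 — H = 0.01832 + j0.1341.
Step 5 — Magnitude: |H| = 0.1354 (-17.4 dB); phase: φ = 82.2°.

|H| = 0.1354 (-17.4 dB), φ = 82.2°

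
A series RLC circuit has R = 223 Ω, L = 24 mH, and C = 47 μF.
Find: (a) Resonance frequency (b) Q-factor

Step 1 — Resonance condition Im(Z)=0 gives ω₀ = 1/√(LC).
Step 2 — ω₀ = 1/√(0.024·4.7e-05) = 941.6 rad/s.
Step 3 — f₀ = ω₀/(2π) = 149.9 Hz.
Step 4 — Series Q: Q = ω₀L/R = 941.6·0.024/223 = 0.1013.

(a) f₀ = 149.9 Hz  (b) Q = 0.1013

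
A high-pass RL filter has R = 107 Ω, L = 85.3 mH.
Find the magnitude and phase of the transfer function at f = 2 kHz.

Step 1 — Angular frequency: ω = 2π·2000 = 1.257e+04 rad/s.
Step 2 — Transfer function: H(jω) = jωL/(R + jωL).
Step 3 — Numerator jωL = j·1072; denominator R + jωL = 107 + j1072.
Step 4 — H = 0.9901 + j0.09884.
Step 5 — Magnitude: |H| = 0.9951 (-0.0 dB); phase: φ = 5.7°.

|H| = 0.9951 (-0.0 dB), φ = 5.7°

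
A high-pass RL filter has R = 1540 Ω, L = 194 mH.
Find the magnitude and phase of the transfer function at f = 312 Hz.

Step 1 — Angular frequency: ω = 2π·312 = 1960 rad/s.
Step 2 — Transfer function: H(jω) = jωL/(R + jωL).
Step 3 — Numerator jωL = j·380.3; denominator R + jωL = 1540 + j380.3.
Step 4 — H = 0.05748 + j0.2328.
Step 5 — Magnitude: |H| = 0.2398 (-12.4 dB); phase: φ = 76.1°.

|H| = 0.2398 (-12.4 dB), φ = 76.1°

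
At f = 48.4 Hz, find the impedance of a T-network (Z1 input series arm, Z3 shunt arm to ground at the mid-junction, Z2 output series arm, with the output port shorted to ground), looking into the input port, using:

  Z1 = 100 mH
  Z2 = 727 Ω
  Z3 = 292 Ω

Step 1 — Angular frequency: ω = 2π·f = 2π·48.4 = 304.1 rad/s.
Step 2 — Component impedances:
  Z1: Z = jωL = j·304.1·0.1 = 0 + j30.41 Ω
  Z2: Z = R = 727 Ω
  Z3: Z = R = 292 Ω
Step 3 — With the output port shorted to ground, the output series arm Z2 runs from the junction to ground; the shunt arm Z3 also runs from the junction to ground. They appear in parallel: Z3 || Z2 = 208.3 Ω.
Step 4 — Series with input arm Z1: Z_in = Z1 + (Z3 || Z2) = 208.3 + j30.41 Ω = 210.5∠8.3° Ω.

Z = 208.3 + j30.41 Ω = 210.5∠8.3° Ω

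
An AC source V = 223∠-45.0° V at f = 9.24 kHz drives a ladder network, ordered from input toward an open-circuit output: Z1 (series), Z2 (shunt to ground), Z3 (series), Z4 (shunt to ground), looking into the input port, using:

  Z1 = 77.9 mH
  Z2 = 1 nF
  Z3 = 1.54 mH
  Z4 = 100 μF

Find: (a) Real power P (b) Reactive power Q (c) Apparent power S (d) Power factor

Step 1 — Angular frequency: ω = 2π·f = 2π·9240 = 5.806e+04 rad/s.
Step 2 — Component impedances:
  Z1: Z = jωL = j·5.806e+04·0.0779 = 0 + j4523 Ω
  Z2: Z = 1/(jωC) = -j/(ω·C) = 0 - j1.722e+04 Ω
  Z3: Z = jωL = j·5.806e+04·0.00154 = 0 + j89.41 Ω
  Z4: Z = 1/(jωC) = -j/(ω·C) = 0 - j0.1722 Ω
Step 3 — Ladder network (open output): work backward from the far end, alternating series and parallel combinations. Z_in = 0 + j4612 Ω = 4612∠90.0° Ω.
Step 4 — Source phasor: V = 223∠-45.0° V = 157.7 - j157.7 V.
Step 5 — Current: I = V / Z = -0.03419 - j0.03419 A = 0.04835∠-135.0° A.
Step 6 — Complex power: S = V·I* = 0 + j10.78 VA.
Step 7 — Real power: P = Re(S) = 0 W.
Step 8 — Reactive power: Q = Im(S) = 10.78 VAR.
Step 9 — Apparent power: |S| = 10.78 VA.
Step 10 — Power factor: PF = P/|S| = 0 (lagging).

(a) P = 0 W  (b) Q = 10.78 VAR  (c) S = 10.78 VA  (d) PF = 0 (lagging)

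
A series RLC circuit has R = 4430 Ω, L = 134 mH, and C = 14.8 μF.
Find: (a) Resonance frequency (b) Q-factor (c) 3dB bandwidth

Step 1 — Resonance condition Im(Z)=0 gives ω₀ = 1/√(LC).
Step 2 — ω₀ = 1/√(0.134·1.48e-05) = 710.1 rad/s.
Step 3 — f₀ = ω₀/(2π) = 113 Hz.
Step 4 — Series Q: Q = ω₀L/R = 710.1·0.134/4430 = 0.02148.
Step 5 — 3dB bandwidth: Δω = ω₀/Q = 3.306e+04 rad/s; BW = Δω/(2π) = 5262 Hz.

(a) f₀ = 113 Hz  (b) Q = 0.02148  (c) BW = 5262 Hz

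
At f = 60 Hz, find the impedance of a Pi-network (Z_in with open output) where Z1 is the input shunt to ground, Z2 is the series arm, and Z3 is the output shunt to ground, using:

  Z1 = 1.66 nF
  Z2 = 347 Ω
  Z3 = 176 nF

Step 1 — Angular frequency: ω = 2π·f = 2π·60 = 377 rad/s.
Step 2 — Component impedances:
  Z1: Z = 1/(jωC) = -j/(ω·C) = 0 - j1.598e+06 Ω
  Z2: Z = R = 347 Ω
  Z3: Z = 1/(jωC) = -j/(ω·C) = 0 - j1.507e+04 Ω
Step 3 — With open output, the series arm Z2 and the output shunt Z3 appear in series to ground: Z2 + Z3 = 347 - j1.507e+04 Ω.
Step 4 — Parallel with input shunt Z1: Z_in = Z1 || (Z2 + Z3) = 340.5 - j1.493e+04 Ω = 1.493e+04∠-88.7° Ω.

Z = 340.5 - j1.493e+04 Ω = 1.493e+04∠-88.7° Ω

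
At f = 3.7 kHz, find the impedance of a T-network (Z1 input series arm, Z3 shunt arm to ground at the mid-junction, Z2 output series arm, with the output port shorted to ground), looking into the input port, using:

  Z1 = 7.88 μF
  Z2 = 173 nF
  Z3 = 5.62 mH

Step 1 — Angular frequency: ω = 2π·f = 2π·3700 = 2.325e+04 rad/s.
Step 2 — Component impedances:
  Z1: Z = 1/(jωC) = -j/(ω·C) = 0 - j5.459 Ω
  Z2: Z = 1/(jωC) = -j/(ω·C) = 0 - j248.6 Ω
  Z3: Z = jωL = j·2.325e+04·0.00562 = 0 + j130.7 Ω
Step 3 — With the output port shorted to ground, the output series arm Z2 runs from the junction to ground; the shunt arm Z3 also runs from the junction to ground. They appear in parallel: Z3 || Z2 = 0 + j275.3 Ω.
Step 4 — Series with input arm Z1: Z_in = Z1 + (Z3 || Z2) = 0 + j269.9 Ω = 269.9∠90.0° Ω.

Z = 0 + j269.9 Ω = 269.9∠90.0° Ω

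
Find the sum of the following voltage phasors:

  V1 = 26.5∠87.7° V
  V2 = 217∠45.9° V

Step 1 — Convert each phasor to rectangular form:
  V1 = 26.5·(cos(87.7°) + j·sin(87.7°)) = 1.063 + j26.48 V
  V2 = 217·(cos(45.9°) + j·sin(45.9°)) = 151 + j155.8 V
Step 2 — Sum components: V_total = 152.1 + j182.3 V.
Step 3 — Convert to polar: |V_total| = 237.4 V, ∠V_total = 50.2°.

V_total = 237.4∠50.2° V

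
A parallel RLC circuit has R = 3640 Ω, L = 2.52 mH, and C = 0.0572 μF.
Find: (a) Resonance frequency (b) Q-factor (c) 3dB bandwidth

Step 1 — Resonance: ω₀ = 1/√(LC) = 1/√(0.00252·5.72e-08) = 8.329e+04 rad/s.
Step 2 — f₀ = ω₀/(2π) = 1.326e+04 Hz.
Step 3 — Parallel Q: Q = R/(ω₀L) = 3640/(8.329e+04·0.00252) = 17.34.
Step 4 — Bandwidth: Δω = ω₀/Q = 4803 rad/s; BW = Δω/(2π) = 764.4 Hz.

(a) f₀ = 1.326e+04 Hz  (b) Q = 17.34  (c) BW = 764.4 Hz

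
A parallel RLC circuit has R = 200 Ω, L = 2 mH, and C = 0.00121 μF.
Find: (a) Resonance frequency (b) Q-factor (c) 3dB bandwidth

Step 1 — Resonance: ω₀ = 1/√(LC) = 1/√(0.002·1.21e-09) = 6.428e+05 rad/s.
Step 2 — f₀ = ω₀/(2π) = 1.023e+05 Hz.
Step 3 — Parallel Q: Q = R/(ω₀L) = 200/(6.428e+05·0.002) = 0.1556.
Step 4 — Bandwidth: Δω = ω₀/Q = 4.132e+06 rad/s; BW = Δω/(2π) = 6.577e+05 Hz.

(a) f₀ = 1.023e+05 Hz  (b) Q = 0.1556  (c) BW = 6.577e+05 Hz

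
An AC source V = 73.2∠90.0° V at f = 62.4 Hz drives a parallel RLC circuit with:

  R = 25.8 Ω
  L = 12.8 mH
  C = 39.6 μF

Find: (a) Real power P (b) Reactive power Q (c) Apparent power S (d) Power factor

Step 1 — Angular frequency: ω = 2π·f = 2π·62.4 = 392.1 rad/s.
Step 2 — Component impedances:
  R: Z = R = 25.8 Ω
  L: Z = jωL = j·392.1·0.0128 = 0 + j5.019 Ω
  C: Z = 1/(jωC) = -j/(ω·C) = 0 - j64.41 Ω
Step 3 — Parallel combination: 1/Z_total = 1/R + 1/L + 1/C; Z_total = 1.099 + j5.211 Ω = 5.325∠78.1° Ω.
Step 4 — Source phasor: V = 73.2∠90.0° V = 0 + j73.2 V.
Step 5 — Current: I = V / Z = 13.45 + j2.837 A = 13.75∠11.9° A.
Step 6 — Complex power: S = V·I* = 207.7 + j984.5 VA.
Step 7 — Real power: P = Re(S) = 207.7 W.
Step 8 — Reactive power: Q = Im(S) = 984.5 VAR.
Step 9 — Apparent power: |S| = 1006 VA.
Step 10 — Power factor: PF = P/|S| = 0.2064 (lagging).

(a) P = 207.7 W  (b) Q = 984.5 VAR  (c) S = 1006 VA  (d) PF = 0.2064 (lagging)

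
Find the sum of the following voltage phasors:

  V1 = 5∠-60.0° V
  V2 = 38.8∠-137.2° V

Step 1 — Convert each phasor to rectangular form:
  V1 = 5·(cos(-60.0°) + j·sin(-60.0°)) = 2.5 - j4.33 V
  V2 = 38.8·(cos(-137.2°) + j·sin(-137.2°)) = -28.47 - j26.36 V
Step 2 — Sum components: V_total = -25.97 - j30.69 V.
Step 3 — Convert to polar: |V_total| = 40.2 V, ∠V_total = -130.2°.

V_total = 40.2∠-130.2° V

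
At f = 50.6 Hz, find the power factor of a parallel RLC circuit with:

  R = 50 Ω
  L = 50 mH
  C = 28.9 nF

Step 1 — Angular frequency: ω = 2π·f = 2π·50.6 = 317.9 rad/s.
Step 2 — Component impedances:
  R: Z = R = 50 Ω
  L: Z = jωL = j·317.9·0.05 = 0 + j15.9 Ω
  C: Z = 1/(jωC) = -j/(ω·C) = 0 - j1.088e+05 Ω
Step 3 — Parallel combination: 1/Z_total = 1/R + 1/L + 1/C; Z_total = 4.591 + j14.44 Ω = 15.15∠72.4° Ω.
Step 4 — Power factor: PF = cos(φ) = Re(Z)/|Z| = 4.591/15.15 = 0.303.
Step 5 — Type: Im(Z) = 14.44 ⇒ lagging (phase φ = 72.4°).

PF = 0.303 (lagging, φ = 72.4°)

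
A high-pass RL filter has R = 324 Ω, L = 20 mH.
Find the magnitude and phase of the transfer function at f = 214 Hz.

Step 1 — Angular frequency: ω = 2π·214 = 1345 rad/s.
Step 2 — Transfer function: H(jω) = jωL/(R + jωL).
Step 3 — Numerator jωL = j·26.89; denominator R + jωL = 324 + j26.89.
Step 4 — H = 0.006842 + j0.08243.
Step 5 — Magnitude: |H| = 0.08272 (-21.6 dB); phase: φ = 85.3°.

|H| = 0.08272 (-21.6 dB), φ = 85.3°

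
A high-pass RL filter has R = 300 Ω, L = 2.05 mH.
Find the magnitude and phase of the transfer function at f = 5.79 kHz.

Step 1 — Angular frequency: ω = 2π·5790 = 3.638e+04 rad/s.
Step 2 — Transfer function: H(jω) = jωL/(R + jωL).
Step 3 — Numerator jωL = j·74.58; denominator R + jωL = 300 + j74.58.
Step 4 — H = 0.0582 + j0.2341.
Step 5 — Magnitude: |H| = 0.2413 (-12.4 dB); phase: φ = 76.0°.

|H| = 0.2413 (-12.4 dB), φ = 76.0°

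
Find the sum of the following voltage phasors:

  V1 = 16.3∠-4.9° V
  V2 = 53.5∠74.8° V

Step 1 — Convert each phasor to rectangular form:
  V1 = 16.3·(cos(-4.9°) + j·sin(-4.9°)) = 16.24 - j1.392 V
  V2 = 53.5·(cos(74.8°) + j·sin(74.8°)) = 14.03 + j51.63 V
Step 2 — Sum components: V_total = 30.27 + j50.24 V.
Step 3 — Convert to polar: |V_total| = 58.65 V, ∠V_total = 58.9°.

V_total = 58.65∠58.9° V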